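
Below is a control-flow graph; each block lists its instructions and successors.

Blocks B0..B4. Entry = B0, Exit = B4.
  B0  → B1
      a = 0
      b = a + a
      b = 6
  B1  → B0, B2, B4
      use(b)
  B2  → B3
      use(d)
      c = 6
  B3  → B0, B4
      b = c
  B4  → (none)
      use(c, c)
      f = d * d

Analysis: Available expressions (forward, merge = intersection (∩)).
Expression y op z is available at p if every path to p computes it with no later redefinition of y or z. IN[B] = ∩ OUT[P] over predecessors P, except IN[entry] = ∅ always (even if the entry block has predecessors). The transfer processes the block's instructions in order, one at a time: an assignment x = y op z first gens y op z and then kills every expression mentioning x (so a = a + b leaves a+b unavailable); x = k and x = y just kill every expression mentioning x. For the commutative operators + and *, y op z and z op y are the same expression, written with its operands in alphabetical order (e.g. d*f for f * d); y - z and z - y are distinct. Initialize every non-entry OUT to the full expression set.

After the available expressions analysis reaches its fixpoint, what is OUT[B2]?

Fixpoint table:
  B0:   IN={}   OUT={a+a}
  B1:   IN={a+a}   OUT={a+a}
  B2:   IN={a+a}   OUT={a+a}
  B3:   IN={a+a}   OUT={a+a}
  B4:   IN={a+a}   OUT={a+a, d*d}

Merge at B2: IN[B2] = OUT[B1] = {a+a}
Applying B2's transfer function to that IN value gives OUT[B2] (row B2 above).

Answer: {a+a}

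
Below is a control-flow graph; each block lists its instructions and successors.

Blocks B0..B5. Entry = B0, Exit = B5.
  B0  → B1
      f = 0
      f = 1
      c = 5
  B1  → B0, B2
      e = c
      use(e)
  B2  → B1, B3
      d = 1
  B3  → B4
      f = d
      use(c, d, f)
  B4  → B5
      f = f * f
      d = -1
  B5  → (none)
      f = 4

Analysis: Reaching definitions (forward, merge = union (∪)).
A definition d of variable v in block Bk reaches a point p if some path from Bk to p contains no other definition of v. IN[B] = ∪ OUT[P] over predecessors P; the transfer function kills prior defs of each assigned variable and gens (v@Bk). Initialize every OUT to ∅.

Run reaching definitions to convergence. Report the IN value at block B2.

Answer: {c@B0, d@B2, e@B1, f@B0}

Trace:
Per-block solution:
  B0:  IN={c@B0, d@B2, e@B1, f@B0}  OUT={c@B0, d@B2, e@B1, f@B0}
  B1:  IN={c@B0, d@B2, e@B1, f@B0}  OUT={c@B0, d@B2, e@B1, f@B0}
  B2:  IN={c@B0, d@B2, e@B1, f@B0}  OUT={c@B0, d@B2, e@B1, f@B0}
  B3:  IN={c@B0, d@B2, e@B1, f@B0}  OUT={c@B0, d@B2, e@B1, f@B3}
  B4:  IN={c@B0, d@B2, e@B1, f@B3}  OUT={c@B0, d@B4, e@B1, f@B4}
  B5:  IN={c@B0, d@B4, e@B1, f@B4}  OUT={c@B0, d@B4, e@B1, f@B5}

Merge at B2: IN[B2] = OUT[B1] = {c@B0, d@B2, e@B1, f@B0}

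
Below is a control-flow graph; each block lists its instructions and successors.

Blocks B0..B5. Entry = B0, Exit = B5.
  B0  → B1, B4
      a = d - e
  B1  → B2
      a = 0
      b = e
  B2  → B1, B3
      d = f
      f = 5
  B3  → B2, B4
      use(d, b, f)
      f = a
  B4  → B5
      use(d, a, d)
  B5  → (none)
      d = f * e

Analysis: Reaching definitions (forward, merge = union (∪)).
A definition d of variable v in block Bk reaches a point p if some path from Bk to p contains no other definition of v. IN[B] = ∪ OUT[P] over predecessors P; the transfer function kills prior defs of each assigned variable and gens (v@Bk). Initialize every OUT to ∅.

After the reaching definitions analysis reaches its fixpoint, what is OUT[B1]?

Fixpoint table:
  B0:  IN={}  OUT={a@B0}
  B1:  IN={a@B0, a@B1, b@B1, d@B2, f@B2}  OUT={a@B1, b@B1, d@B2, f@B2}
  B2:  IN={a@B1, b@B1, d@B2, f@B2, f@B3}  OUT={a@B1, b@B1, d@B2, f@B2}
  B3:  IN={a@B1, b@B1, d@B2, f@B2}  OUT={a@B1, b@B1, d@B2, f@B3}
  B4:  IN={a@B0, a@B1, b@B1, d@B2, f@B3}  OUT={a@B0, a@B1, b@B1, d@B2, f@B3}
  B5:  IN={a@B0, a@B1, b@B1, d@B2, f@B3}  OUT={a@B0, a@B1, b@B1, d@B5, f@B3}

Merge at B1: IN[B1] = OUT[B0] ⊔ OUT[B2] = {a@B0, a@B1, b@B1, d@B2, f@B2}
Applying B1's transfer function to that IN value gives OUT[B1] (row B1 above).

Answer: {a@B1, b@B1, d@B2, f@B2}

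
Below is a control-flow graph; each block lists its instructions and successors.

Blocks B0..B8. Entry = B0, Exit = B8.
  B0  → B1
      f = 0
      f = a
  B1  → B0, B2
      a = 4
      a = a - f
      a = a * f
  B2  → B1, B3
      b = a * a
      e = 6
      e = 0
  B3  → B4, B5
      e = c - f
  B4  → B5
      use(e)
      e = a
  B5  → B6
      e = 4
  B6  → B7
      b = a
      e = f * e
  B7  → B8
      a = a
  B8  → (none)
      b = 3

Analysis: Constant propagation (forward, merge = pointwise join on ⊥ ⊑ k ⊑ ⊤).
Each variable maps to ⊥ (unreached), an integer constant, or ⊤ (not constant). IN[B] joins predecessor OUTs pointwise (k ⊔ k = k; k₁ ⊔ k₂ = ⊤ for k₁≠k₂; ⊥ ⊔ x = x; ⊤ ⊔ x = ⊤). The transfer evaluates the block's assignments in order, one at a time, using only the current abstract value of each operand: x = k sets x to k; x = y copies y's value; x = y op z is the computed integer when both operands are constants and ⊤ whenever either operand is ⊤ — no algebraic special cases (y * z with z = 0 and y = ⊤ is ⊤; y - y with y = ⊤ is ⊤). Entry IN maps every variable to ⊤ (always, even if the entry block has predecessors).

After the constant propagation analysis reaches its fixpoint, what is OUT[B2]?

Per-block solution:
  B0:  IN=(all ⊤)  OUT=(all ⊤)
  B1:  IN=(all ⊤)  OUT=(all ⊤)
  B2:  IN=(all ⊤)  OUT={e:0; rest ⊤}
  B3:  IN={e:0; rest ⊤}  OUT=(all ⊤)
  B4:  IN=(all ⊤)  OUT=(all ⊤)
  B5:  IN=(all ⊤)  OUT={e:4; rest ⊤}
  B6:  IN={e:4; rest ⊤}  OUT=(all ⊤)
  B7:  IN=(all ⊤)  OUT=(all ⊤)
  B8:  IN=(all ⊤)  OUT={b:3; rest ⊤}

Merge at B2: IN[B2] = OUT[B1] = {a: ⊤, b: ⊤, c: ⊤, d: ⊤, e: ⊤, f: ⊤}
Applying B2's transfer function to that IN value gives OUT[B2] (row B2 above).

Answer: {a: ⊤, b: ⊤, c: ⊤, d: ⊤, e: 0, f: ⊤}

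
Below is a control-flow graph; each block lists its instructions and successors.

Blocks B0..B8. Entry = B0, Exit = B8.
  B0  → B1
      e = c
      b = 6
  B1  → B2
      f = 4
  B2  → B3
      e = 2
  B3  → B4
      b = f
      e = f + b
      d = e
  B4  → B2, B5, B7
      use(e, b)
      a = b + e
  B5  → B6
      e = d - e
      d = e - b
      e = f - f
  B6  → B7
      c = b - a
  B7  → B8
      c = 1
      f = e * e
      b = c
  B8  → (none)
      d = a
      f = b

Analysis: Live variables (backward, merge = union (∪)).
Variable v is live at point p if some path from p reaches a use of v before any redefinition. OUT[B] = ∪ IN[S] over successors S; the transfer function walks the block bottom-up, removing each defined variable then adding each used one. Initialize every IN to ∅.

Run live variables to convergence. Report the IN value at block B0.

Fixpoint table:
  B0:  IN={c}  OUT={}
  B1:  IN={}  OUT={f}
  B2:  IN={f}  OUT={f}
  B3:  IN={f}  OUT={b, d, e, f}
  B4:  IN={b, d, e, f}  OUT={a, b, d, e, f}
  B5:  IN={a, b, d, e, f}  OUT={a, b, e}
  B6:  IN={a, b, e}  OUT={a, e}
  B7:  IN={a, e}  OUT={a, b}
  B8:  IN={a, b}  OUT={}

Merge at B0: OUT[B0] = IN[B1] = {}
Applying B0's transfer function to that OUT value gives IN[B0] (row B0 above).

Answer: {c}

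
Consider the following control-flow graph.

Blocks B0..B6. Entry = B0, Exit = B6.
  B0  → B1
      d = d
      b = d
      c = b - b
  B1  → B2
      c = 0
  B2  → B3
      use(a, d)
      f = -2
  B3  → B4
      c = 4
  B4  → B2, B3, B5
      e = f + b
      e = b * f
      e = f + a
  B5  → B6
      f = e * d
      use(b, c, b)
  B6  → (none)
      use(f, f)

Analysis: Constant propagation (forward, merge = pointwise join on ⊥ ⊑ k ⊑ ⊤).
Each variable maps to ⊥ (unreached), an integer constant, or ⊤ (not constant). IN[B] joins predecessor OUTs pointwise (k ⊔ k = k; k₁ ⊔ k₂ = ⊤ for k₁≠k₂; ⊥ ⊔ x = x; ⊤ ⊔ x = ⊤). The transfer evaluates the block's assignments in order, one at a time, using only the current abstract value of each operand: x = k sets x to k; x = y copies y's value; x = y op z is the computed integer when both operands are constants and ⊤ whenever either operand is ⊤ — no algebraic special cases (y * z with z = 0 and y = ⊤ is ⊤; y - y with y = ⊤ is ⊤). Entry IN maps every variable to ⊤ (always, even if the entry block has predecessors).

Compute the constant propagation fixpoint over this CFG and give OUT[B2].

Answer: {a: ⊤, b: ⊤, c: ⊤, d: ⊤, e: ⊤, f: -2}

Trace:
Fixpoint table:
  B0:   IN=(all ⊤)   OUT=(all ⊤)
  B1:   IN=(all ⊤)   OUT={c:0; rest ⊤}
  B2:   IN=(all ⊤)   OUT={f:-2; rest ⊤}
  B3:   IN={f:-2; rest ⊤}   OUT={c:4, f:-2; rest ⊤}
  B4:   IN={c:4, f:-2; rest ⊤}   OUT={c:4, f:-2; rest ⊤}
  B5:   IN={c:4, f:-2; rest ⊤}   OUT={c:4; rest ⊤}
  B6:   IN={c:4; rest ⊤}   OUT={c:4; rest ⊤}

Merge at B2: IN[B2] = OUT[B1] ⊔ OUT[B4] = {a: ⊤, b: ⊤, c: ⊤, d: ⊤, e: ⊤, f: ⊤}
Applying B2's transfer function to that IN value gives OUT[B2] (row B2 above).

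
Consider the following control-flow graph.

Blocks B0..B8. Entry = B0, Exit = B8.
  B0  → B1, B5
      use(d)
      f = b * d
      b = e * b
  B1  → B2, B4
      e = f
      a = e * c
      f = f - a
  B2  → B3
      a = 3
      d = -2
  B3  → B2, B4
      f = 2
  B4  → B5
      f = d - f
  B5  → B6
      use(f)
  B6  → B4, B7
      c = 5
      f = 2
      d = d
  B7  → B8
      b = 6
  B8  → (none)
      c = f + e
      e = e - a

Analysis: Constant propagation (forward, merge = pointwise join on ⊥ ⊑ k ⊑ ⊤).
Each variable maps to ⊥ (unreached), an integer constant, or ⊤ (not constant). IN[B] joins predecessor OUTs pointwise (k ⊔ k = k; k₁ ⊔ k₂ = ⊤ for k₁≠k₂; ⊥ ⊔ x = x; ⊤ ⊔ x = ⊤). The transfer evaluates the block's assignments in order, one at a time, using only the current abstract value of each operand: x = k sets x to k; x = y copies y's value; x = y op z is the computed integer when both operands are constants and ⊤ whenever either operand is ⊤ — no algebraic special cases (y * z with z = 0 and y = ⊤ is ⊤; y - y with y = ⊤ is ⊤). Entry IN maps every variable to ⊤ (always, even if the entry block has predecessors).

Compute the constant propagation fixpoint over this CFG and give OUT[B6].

Answer: {a: ⊤, b: ⊤, c: 5, d: ⊤, e: ⊤, f: 2}

Derivation:
Fixpoint table:
  B0:  IN=(all ⊤)  OUT=(all ⊤)
  B1:  IN=(all ⊤)  OUT=(all ⊤)
  B2:  IN=(all ⊤)  OUT={a:3, d:-2; rest ⊤}
  B3:  IN={a:3, d:-2; rest ⊤}  OUT={a:3, d:-2, f:2; rest ⊤}
  B4:  IN=(all ⊤)  OUT=(all ⊤)
  B5:  IN=(all ⊤)  OUT=(all ⊤)
  B6:  IN=(all ⊤)  OUT={c:5, f:2; rest ⊤}
  B7:  IN={c:5, f:2; rest ⊤}  OUT={b:6, c:5, f:2; rest ⊤}
  B8:  IN={b:6, c:5, f:2; rest ⊤}  OUT={b:6, f:2; rest ⊤}

Merge at B6: IN[B6] = OUT[B5] = {a: ⊤, b: ⊤, c: ⊤, d: ⊤, e: ⊤, f: ⊤}
Applying B6's transfer function to that IN value gives OUT[B6] (row B6 above).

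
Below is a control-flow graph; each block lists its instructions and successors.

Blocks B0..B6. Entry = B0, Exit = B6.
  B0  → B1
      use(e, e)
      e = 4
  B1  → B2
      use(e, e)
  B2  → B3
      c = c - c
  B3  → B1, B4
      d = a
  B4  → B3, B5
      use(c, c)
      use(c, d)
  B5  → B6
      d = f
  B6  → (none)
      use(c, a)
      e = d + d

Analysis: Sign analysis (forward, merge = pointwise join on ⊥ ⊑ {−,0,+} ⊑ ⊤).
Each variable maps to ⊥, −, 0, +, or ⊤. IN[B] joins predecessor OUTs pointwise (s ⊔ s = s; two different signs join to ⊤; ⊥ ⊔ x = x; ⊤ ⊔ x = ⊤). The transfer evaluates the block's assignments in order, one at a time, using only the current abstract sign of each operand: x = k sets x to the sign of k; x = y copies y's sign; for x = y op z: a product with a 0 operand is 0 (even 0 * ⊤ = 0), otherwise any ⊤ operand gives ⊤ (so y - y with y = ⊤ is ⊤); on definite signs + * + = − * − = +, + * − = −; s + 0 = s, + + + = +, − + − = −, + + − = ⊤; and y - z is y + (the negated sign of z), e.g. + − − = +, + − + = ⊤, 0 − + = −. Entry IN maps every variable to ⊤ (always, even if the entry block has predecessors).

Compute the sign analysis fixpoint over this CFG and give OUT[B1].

Fixpoint table:
  B0:   IN=(all ⊤)   OUT={e:+; rest ⊤}
  B1:   IN={e:+; rest ⊤}   OUT={e:+; rest ⊤}
  B2:   IN={e:+; rest ⊤}   OUT={e:+; rest ⊤}
  B3:   IN={e:+; rest ⊤}   OUT={e:+; rest ⊤}
  B4:   IN={e:+; rest ⊤}   OUT={e:+; rest ⊤}
  B5:   IN={e:+; rest ⊤}   OUT={e:+; rest ⊤}
  B6:   IN={e:+; rest ⊤}   OUT=(all ⊤)

Merge at B1: IN[B1] = OUT[B0] ⊔ OUT[B3] = {a: ⊤, b: ⊤, c: ⊤, d: ⊤, e: +, f: ⊤}
Applying B1's transfer function to that IN value gives OUT[B1] (row B1 above).

Answer: {a: ⊤, b: ⊤, c: ⊤, d: ⊤, e: +, f: ⊤}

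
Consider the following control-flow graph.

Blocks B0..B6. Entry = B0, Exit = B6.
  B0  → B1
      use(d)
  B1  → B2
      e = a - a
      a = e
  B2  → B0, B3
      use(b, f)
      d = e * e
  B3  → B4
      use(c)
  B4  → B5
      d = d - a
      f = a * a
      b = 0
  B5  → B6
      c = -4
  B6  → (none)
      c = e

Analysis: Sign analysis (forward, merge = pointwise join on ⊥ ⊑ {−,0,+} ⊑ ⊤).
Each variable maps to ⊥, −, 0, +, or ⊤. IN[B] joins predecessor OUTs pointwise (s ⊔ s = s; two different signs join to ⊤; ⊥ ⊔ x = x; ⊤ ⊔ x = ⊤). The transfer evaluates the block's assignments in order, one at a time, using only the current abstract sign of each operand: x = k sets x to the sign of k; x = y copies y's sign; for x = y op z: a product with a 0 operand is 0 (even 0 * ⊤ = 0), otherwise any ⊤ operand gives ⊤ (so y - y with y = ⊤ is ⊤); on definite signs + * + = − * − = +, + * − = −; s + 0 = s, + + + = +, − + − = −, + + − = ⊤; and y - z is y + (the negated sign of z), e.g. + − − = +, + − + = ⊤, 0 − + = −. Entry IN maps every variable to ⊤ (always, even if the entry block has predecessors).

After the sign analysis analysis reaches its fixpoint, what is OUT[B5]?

Answer: {a: ⊤, b: 0, c: -, d: ⊤, e: ⊤, f: ⊤}

Derivation:
Converged values:
  B0: | IN=(all ⊤) | OUT=(all ⊤)
  B1: | IN=(all ⊤) | OUT=(all ⊤)
  B2: | IN=(all ⊤) | OUT=(all ⊤)
  B3: | IN=(all ⊤) | OUT=(all ⊤)
  B4: | IN=(all ⊤) | OUT={b:0; rest ⊤}
  B5: | IN={b:0; rest ⊤} | OUT={b:0, c:-; rest ⊤}
  B6: | IN={b:0, c:-; rest ⊤} | OUT={b:0; rest ⊤}

Merge at B5: IN[B5] = OUT[B4] = {a: ⊤, b: 0, c: ⊤, d: ⊤, e: ⊤, f: ⊤}
Applying B5's transfer function to that IN value gives OUT[B5] (row B5 above).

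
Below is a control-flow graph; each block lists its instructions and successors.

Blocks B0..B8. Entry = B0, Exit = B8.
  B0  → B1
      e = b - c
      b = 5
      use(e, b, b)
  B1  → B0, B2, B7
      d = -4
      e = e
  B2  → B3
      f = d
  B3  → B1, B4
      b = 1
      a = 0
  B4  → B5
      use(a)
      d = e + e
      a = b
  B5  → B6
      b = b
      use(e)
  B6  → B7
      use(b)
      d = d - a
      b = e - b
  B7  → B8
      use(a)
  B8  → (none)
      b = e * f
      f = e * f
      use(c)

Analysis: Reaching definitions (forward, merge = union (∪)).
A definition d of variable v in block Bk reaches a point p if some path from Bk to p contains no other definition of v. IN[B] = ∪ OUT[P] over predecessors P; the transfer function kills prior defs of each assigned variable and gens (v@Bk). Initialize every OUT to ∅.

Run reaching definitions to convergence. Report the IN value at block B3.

Fixpoint table:
  B0:   IN={a@B3, b@B0, b@B3, d@B1, e@B1, f@B2}   OUT={a@B3, b@B0, d@B1, e@B0, f@B2}
  B1:   IN={a@B3, b@B0, b@B3, d@B1, e@B0, e@B1, f@B2}   OUT={a@B3, b@B0, b@B3, d@B1, e@B1, f@B2}
  B2:   IN={a@B3, b@B0, b@B3, d@B1, e@B1, f@B2}   OUT={a@B3, b@B0, b@B3, d@B1, e@B1, f@B2}
  B3:   IN={a@B3, b@B0, b@B3, d@B1, e@B1, f@B2}   OUT={a@B3, b@B3, d@B1, e@B1, f@B2}
  B4:   IN={a@B3, b@B3, d@B1, e@B1, f@B2}   OUT={a@B4, b@B3, d@B4, e@B1, f@B2}
  B5:   IN={a@B4, b@B3, d@B4, e@B1, f@B2}   OUT={a@B4, b@B5, d@B4, e@B1, f@B2}
  B6:   IN={a@B4, b@B5, d@B4, e@B1, f@B2}   OUT={a@B4, b@B6, d@B6, e@B1, f@B2}
  B7:   IN={a@B3, a@B4, b@B0, b@B3, b@B6, d@B1, d@B6, e@B1, f@B2}   OUT={a@B3, a@B4, b@B0, b@B3, b@B6, d@B1, d@B6, e@B1, f@B2}
  B8:   IN={a@B3, a@B4, b@B0, b@B3, b@B6, d@B1, d@B6, e@B1, f@B2}   OUT={a@B3, a@B4, b@B8, d@B1, d@B6, e@B1, f@B8}

Merge at B3: IN[B3] = OUT[B2] = {a@B3, b@B0, b@B3, d@B1, e@B1, f@B2}

Answer: {a@B3, b@B0, b@B3, d@B1, e@B1, f@B2}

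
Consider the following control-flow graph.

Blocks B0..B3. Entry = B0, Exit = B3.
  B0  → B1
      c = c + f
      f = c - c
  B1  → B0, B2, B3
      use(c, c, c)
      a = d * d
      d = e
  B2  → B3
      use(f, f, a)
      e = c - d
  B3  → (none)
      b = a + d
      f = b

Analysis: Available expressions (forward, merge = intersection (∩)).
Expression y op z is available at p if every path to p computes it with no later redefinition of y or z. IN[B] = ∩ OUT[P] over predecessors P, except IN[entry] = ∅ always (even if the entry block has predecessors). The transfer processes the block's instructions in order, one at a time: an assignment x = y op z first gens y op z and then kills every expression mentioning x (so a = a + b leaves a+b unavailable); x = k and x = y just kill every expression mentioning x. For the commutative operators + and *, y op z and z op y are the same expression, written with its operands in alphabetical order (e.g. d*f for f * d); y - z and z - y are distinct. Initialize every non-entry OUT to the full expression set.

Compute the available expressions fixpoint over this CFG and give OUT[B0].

Answer: {c-c}

Working:
Converged values:
  B0:  IN={}  OUT={c-c}
  B1:  IN={c-c}  OUT={c-c}
  B2:  IN={c-c}  OUT={c-c, c-d}
  B3:  IN={c-c}  OUT={a+d, c-c}

Merge at B0 (entry node, so the boundary value {} is joined with the incoming edge(s)): IN[B0] = {} ∩ OUT[B1] = {}
Applying B0's transfer function to that IN value gives OUT[B0] (row B0 above).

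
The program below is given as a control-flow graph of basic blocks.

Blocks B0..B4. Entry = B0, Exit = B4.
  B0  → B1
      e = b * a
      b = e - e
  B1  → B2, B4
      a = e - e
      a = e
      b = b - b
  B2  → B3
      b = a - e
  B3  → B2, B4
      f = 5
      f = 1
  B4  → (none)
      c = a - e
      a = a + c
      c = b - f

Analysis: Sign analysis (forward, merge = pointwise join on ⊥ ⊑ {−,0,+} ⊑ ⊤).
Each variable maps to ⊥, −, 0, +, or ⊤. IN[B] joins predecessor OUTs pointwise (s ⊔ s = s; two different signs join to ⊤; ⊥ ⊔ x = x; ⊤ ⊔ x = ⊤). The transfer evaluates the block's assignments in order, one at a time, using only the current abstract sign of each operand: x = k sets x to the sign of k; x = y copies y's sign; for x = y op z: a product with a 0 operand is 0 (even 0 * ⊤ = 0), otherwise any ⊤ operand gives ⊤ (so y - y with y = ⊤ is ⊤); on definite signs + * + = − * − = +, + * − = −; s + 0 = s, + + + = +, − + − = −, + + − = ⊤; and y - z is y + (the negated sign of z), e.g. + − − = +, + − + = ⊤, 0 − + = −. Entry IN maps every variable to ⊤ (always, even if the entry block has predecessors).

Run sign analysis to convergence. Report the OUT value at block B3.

Answer: {a: ⊤, b: ⊤, c: ⊤, d: ⊤, e: ⊤, f: +}

Derivation:
Fixpoint table:
  B0: | IN=(all ⊤) | OUT=(all ⊤)
  B1: | IN=(all ⊤) | OUT=(all ⊤)
  B2: | IN=(all ⊤) | OUT=(all ⊤)
  B3: | IN=(all ⊤) | OUT={f:+; rest ⊤}
  B4: | IN=(all ⊤) | OUT=(all ⊤)

Merge at B3: IN[B3] = OUT[B2] = {a: ⊤, b: ⊤, c: ⊤, d: ⊤, e: ⊤, f: ⊤}
Applying B3's transfer function to that IN value gives OUT[B3] (row B3 above).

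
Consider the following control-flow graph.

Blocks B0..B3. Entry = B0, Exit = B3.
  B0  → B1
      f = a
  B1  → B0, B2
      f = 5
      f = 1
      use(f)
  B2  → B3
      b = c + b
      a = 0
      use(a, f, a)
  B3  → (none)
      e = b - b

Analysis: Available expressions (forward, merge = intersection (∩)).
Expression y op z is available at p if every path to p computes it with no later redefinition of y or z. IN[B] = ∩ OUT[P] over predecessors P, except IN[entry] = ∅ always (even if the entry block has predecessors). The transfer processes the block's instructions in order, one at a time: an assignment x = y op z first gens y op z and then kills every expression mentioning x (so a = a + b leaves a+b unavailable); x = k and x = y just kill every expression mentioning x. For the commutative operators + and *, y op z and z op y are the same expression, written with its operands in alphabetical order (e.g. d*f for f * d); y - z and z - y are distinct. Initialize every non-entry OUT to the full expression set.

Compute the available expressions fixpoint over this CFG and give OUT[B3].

Fixpoint table:
  B0:  IN={}  OUT={}
  B1:  IN={}  OUT={}
  B2:  IN={}  OUT={}
  B3:  IN={}  OUT={b-b}

Merge at B3: IN[B3] = OUT[B2] = {}
Applying B3's transfer function to that IN value gives OUT[B3] (row B3 above).

Answer: {b-b}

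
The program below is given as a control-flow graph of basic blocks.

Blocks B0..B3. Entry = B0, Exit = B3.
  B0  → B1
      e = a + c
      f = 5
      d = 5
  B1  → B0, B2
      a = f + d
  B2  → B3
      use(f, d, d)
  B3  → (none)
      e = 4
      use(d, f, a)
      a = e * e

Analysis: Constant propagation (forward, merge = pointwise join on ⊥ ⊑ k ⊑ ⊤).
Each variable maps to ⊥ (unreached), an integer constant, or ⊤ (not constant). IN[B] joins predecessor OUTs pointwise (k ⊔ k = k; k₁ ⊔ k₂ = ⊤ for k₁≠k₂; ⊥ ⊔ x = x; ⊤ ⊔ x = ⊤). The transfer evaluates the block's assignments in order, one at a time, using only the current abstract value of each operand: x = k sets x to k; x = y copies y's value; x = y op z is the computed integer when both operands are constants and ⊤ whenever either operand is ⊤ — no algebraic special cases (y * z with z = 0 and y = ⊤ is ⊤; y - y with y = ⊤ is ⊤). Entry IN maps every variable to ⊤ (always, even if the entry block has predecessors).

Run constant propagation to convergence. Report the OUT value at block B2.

Converged values:
  B0:  IN=(all ⊤)  OUT={d:5, f:5; rest ⊤}
  B1:  IN={d:5, f:5; rest ⊤}  OUT={a:10, d:5, f:5; rest ⊤}
  B2:  IN={a:10, d:5, f:5; rest ⊤}  OUT={a:10, d:5, f:5; rest ⊤}
  B3:  IN={a:10, d:5, f:5; rest ⊤}  OUT={a:16, d:5, e:4, f:5; rest ⊤}

Merge at B2: IN[B2] = OUT[B1] = {a: 10, b: ⊤, c: ⊤, d: 5, e: ⊤, f: 5}
Applying B2's transfer function to that IN value gives OUT[B2] (row B2 above).

Answer: {a: 10, b: ⊤, c: ⊤, d: 5, e: ⊤, f: 5}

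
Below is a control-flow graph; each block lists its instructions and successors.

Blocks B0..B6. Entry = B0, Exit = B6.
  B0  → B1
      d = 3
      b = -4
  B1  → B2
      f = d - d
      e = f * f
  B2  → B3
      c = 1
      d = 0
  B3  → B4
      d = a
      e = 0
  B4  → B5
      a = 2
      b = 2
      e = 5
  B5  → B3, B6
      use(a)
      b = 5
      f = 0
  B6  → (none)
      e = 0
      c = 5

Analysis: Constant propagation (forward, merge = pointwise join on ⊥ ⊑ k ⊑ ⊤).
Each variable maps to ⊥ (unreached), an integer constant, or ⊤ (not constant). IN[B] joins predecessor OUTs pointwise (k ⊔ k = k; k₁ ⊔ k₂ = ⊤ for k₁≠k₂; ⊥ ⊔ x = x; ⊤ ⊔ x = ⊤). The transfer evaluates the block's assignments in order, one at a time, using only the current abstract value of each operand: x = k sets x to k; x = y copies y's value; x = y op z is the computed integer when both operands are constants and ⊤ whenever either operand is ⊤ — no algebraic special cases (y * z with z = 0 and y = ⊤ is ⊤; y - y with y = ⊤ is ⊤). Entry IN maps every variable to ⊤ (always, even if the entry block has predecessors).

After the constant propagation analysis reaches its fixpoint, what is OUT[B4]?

Answer: {a: 2, b: 2, c: 1, d: ⊤, e: 5, f: 0}

Derivation:
Converged values:
  B0:   IN=(all ⊤)   OUT={b:-4, d:3; rest ⊤}
  B1:   IN={b:-4, d:3; rest ⊤}   OUT={b:-4, d:3, e:0, f:0; rest ⊤}
  B2:   IN={b:-4, d:3, e:0, f:0; rest ⊤}   OUT={b:-4, c:1, d:0, e:0, f:0; rest ⊤}
  B3:   IN={c:1, f:0; rest ⊤}   OUT={c:1, e:0, f:0; rest ⊤}
  B4:   IN={c:1, e:0, f:0; rest ⊤}   OUT={a:2, b:2, c:1, e:5, f:0; rest ⊤}
  B5:   IN={a:2, b:2, c:1, e:5, f:0; rest ⊤}   OUT={a:2, b:5, c:1, e:5, f:0; rest ⊤}
  B6:   IN={a:2, b:5, c:1, e:5, f:0; rest ⊤}   OUT={a:2, b:5, c:5, e:0, f:0; rest ⊤}

Merge at B4: IN[B4] = OUT[B3] = {a: ⊤, b: ⊤, c: 1, d: ⊤, e: 0, f: 0}
Applying B4's transfer function to that IN value gives OUT[B4] (row B4 above).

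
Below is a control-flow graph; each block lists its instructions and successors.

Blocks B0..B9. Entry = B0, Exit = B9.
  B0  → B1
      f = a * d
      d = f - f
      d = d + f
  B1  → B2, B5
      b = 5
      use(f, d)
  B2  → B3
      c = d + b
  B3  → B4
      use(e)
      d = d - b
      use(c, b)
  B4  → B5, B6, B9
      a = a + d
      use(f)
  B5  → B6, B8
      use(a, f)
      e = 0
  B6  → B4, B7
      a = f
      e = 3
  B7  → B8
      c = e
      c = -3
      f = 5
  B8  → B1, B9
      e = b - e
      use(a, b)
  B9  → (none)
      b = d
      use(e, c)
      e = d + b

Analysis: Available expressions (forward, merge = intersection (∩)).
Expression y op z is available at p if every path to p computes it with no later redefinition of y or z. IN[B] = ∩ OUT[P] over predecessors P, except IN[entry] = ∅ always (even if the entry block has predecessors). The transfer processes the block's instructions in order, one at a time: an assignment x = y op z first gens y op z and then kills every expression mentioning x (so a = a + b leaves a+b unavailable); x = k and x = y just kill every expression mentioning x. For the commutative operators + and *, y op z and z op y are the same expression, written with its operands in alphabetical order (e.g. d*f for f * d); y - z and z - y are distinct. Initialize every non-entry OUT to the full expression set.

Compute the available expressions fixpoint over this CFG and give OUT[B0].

Converged values:
  B0: | IN={} | OUT={f-f}
  B1: | IN={} | OUT={}
  B2: | IN={} | OUT={b+d}
  B3: | IN={b+d} | OUT={}
  B4: | IN={} | OUT={}
  B5: | IN={} | OUT={}
  B6: | IN={} | OUT={}
  B7: | IN={} | OUT={}
  B8: | IN={} | OUT={}
  B9: | IN={} | OUT={b+d}

B0 is the boundary node: IN[B0] = {}
Applying B0's transfer function to that IN value gives OUT[B0] (row B0 above).

Answer: {f-f}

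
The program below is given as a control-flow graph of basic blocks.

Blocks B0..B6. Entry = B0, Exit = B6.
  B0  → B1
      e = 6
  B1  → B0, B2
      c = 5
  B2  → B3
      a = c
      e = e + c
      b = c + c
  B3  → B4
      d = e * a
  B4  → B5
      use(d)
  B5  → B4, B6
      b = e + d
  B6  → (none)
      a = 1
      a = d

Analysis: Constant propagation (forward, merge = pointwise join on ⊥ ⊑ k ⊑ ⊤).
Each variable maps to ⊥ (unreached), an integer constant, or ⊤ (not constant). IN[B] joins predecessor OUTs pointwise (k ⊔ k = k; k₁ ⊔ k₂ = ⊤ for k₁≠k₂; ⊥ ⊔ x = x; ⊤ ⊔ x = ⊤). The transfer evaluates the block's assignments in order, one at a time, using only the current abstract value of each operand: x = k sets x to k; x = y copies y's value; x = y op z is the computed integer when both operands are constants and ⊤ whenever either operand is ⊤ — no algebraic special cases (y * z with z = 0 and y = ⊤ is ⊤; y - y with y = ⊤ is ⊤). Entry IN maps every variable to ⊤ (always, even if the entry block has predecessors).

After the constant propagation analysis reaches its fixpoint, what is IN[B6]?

Answer: {a: 5, b: 66, c: 5, d: 55, e: 11, f: ⊤}

Derivation:
Fixpoint table:
  B0:  IN=(all ⊤)  OUT={e:6; rest ⊤}
  B1:  IN={e:6; rest ⊤}  OUT={c:5, e:6; rest ⊤}
  B2:  IN={c:5, e:6; rest ⊤}  OUT={a:5, b:10, c:5, e:11; rest ⊤}
  B3:  IN={a:5, b:10, c:5, e:11; rest ⊤}  OUT={a:5, b:10, c:5, d:55, e:11; rest ⊤}
  B4:  IN={a:5, c:5, d:55, e:11; rest ⊤}  OUT={a:5, c:5, d:55, e:11; rest ⊤}
  B5:  IN={a:5, c:5, d:55, e:11; rest ⊤}  OUT={a:5, b:66, c:5, d:55, e:11; rest ⊤}
  B6:  IN={a:5, b:66, c:5, d:55, e:11; rest ⊤}  OUT={a:55, b:66, c:5, d:55, e:11; rest ⊤}

Merge at B6: IN[B6] = OUT[B5] = {a: 5, b: 66, c: 5, d: 55, e: 11, f: ⊤}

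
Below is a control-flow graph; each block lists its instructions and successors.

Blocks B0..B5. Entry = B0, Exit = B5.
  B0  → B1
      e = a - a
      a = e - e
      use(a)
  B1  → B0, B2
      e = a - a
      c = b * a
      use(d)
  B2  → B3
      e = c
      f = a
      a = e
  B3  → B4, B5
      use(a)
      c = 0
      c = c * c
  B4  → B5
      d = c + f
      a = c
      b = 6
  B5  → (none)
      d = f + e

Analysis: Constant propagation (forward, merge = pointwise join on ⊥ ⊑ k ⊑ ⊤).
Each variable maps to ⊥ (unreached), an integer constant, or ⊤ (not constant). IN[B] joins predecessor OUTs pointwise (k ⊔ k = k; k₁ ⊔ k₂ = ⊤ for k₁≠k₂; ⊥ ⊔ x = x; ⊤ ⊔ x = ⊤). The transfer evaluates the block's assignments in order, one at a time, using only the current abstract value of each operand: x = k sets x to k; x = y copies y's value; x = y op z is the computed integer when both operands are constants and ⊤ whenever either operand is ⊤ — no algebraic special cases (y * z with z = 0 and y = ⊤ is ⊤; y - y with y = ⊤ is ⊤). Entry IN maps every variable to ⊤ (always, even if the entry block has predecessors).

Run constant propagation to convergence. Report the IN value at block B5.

Answer: {a: ⊤, b: ⊤, c: 0, d: ⊤, e: ⊤, f: ⊤}

Working:
Fixpoint table:
  B0:   IN=(all ⊤)   OUT=(all ⊤)
  B1:   IN=(all ⊤)   OUT=(all ⊤)
  B2:   IN=(all ⊤)   OUT=(all ⊤)
  B3:   IN=(all ⊤)   OUT={c:0; rest ⊤}
  B4:   IN={c:0; rest ⊤}   OUT={a:0, b:6, c:0; rest ⊤}
  B5:   IN={c:0; rest ⊤}   OUT={c:0; rest ⊤}

Merge at B5: IN[B5] = OUT[B3] ⊔ OUT[B4] = {a: ⊤, b: ⊤, c: 0, d: ⊤, e: ⊤, f: ⊤}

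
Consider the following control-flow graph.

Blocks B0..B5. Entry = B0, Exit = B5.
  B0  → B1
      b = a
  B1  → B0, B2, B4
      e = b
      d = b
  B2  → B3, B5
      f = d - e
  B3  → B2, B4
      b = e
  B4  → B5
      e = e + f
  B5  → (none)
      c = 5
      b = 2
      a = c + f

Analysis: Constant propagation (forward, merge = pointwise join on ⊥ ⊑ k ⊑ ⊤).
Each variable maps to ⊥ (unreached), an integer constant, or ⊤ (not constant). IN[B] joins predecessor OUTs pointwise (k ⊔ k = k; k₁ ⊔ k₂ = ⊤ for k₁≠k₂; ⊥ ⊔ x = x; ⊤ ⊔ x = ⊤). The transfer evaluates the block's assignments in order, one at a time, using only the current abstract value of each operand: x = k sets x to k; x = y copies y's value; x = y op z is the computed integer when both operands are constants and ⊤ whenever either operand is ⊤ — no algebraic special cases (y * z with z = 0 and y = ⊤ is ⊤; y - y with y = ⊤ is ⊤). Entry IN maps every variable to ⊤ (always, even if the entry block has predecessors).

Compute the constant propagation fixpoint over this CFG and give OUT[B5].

Answer: {a: ⊤, b: 2, c: 5, d: ⊤, e: ⊤, f: ⊤}

Derivation:
Converged values:
  B0:   IN=(all ⊤)   OUT=(all ⊤)
  B1:   IN=(all ⊤)   OUT=(all ⊤)
  B2:   IN=(all ⊤)   OUT=(all ⊤)
  B3:   IN=(all ⊤)   OUT=(all ⊤)
  B4:   IN=(all ⊤)   OUT=(all ⊤)
  B5:   IN=(all ⊤)   OUT={b:2, c:5; rest ⊤}

Merge at B5: IN[B5] = OUT[B2] ⊔ OUT[B4] = {a: ⊤, b: ⊤, c: ⊤, d: ⊤, e: ⊤, f: ⊤}
Applying B5's transfer function to that IN value gives OUT[B5] (row B5 above).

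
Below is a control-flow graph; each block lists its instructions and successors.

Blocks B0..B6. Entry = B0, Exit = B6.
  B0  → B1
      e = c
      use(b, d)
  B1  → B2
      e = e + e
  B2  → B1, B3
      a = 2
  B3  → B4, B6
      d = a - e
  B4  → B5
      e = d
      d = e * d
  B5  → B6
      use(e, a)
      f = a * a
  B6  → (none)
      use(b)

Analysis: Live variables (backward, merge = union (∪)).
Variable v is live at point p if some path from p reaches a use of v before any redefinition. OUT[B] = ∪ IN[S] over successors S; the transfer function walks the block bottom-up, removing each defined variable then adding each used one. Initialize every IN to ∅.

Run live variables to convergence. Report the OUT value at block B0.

Per-block solution:
  B0:   IN={b, c, d}   OUT={b, e}
  B1:   IN={b, e}   OUT={b, e}
  B2:   IN={b, e}   OUT={a, b, e}
  B3:   IN={a, b, e}   OUT={a, b, d}
  B4:   IN={a, b, d}   OUT={a, b, e}
  B5:   IN={a, b, e}   OUT={b}
  B6:   IN={b}   OUT={}

Merge at B0: OUT[B0] = IN[B1] = {b, e}

Answer: {b, e}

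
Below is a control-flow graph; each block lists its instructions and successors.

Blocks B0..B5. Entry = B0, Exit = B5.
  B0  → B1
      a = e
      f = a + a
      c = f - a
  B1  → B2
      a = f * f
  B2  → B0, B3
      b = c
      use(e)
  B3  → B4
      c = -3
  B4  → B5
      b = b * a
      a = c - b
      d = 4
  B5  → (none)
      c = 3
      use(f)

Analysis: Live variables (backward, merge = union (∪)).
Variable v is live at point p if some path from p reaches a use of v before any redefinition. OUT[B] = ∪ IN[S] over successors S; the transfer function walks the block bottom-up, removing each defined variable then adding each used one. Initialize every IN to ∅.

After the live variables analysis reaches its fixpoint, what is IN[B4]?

Answer: {a, b, c, f}

Trace:
Per-block solution:
  B0:  IN={e}  OUT={c, e, f}
  B1:  IN={c, e, f}  OUT={a, c, e, f}
  B2:  IN={a, c, e, f}  OUT={a, b, e, f}
  B3:  IN={a, b, f}  OUT={a, b, c, f}
  B4:  IN={a, b, c, f}  OUT={f}
  B5:  IN={f}  OUT={}

Merge at B4: OUT[B4] = IN[B5] = {f}
Applying B4's transfer function to that OUT value gives IN[B4] (row B4 above).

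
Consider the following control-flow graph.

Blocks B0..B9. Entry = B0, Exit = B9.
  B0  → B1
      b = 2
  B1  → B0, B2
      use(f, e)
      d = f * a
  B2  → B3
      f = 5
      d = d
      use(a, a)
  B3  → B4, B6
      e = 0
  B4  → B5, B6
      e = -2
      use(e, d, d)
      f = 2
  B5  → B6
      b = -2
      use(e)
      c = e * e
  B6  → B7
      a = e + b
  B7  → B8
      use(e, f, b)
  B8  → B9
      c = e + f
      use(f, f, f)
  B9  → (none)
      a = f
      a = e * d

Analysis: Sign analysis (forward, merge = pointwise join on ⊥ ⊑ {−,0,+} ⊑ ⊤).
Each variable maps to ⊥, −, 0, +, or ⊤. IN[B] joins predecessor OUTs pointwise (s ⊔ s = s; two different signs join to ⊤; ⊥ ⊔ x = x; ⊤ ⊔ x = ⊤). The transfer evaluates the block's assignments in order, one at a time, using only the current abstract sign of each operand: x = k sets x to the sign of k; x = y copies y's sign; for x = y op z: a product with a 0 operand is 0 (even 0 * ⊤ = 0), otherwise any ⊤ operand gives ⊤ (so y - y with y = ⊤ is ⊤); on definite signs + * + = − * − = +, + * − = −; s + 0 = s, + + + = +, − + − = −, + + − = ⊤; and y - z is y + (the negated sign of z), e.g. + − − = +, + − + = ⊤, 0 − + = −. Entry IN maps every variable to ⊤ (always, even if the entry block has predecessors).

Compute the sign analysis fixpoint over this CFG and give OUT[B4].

Per-block solution:
  B0:  IN=(all ⊤)  OUT={b:+; rest ⊤}
  B1:  IN={b:+; rest ⊤}  OUT={b:+; rest ⊤}
  B2:  IN={b:+; rest ⊤}  OUT={b:+, f:+; rest ⊤}
  B3:  IN={b:+, f:+; rest ⊤}  OUT={b:+, e:0, f:+; rest ⊤}
  B4:  IN={b:+, e:0, f:+; rest ⊤}  OUT={b:+, e:-, f:+; rest ⊤}
  B5:  IN={b:+, e:-, f:+; rest ⊤}  OUT={b:-, c:+, e:-, f:+; rest ⊤}
  B6:  IN={f:+; rest ⊤}  OUT={f:+; rest ⊤}
  B7:  IN={f:+; rest ⊤}  OUT={f:+; rest ⊤}
  B8:  IN={f:+; rest ⊤}  OUT={f:+; rest ⊤}
  B9:  IN={f:+; rest ⊤}  OUT={f:+; rest ⊤}

Merge at B4: IN[B4] = OUT[B3] = {a: ⊤, b: +, c: ⊤, d: ⊤, e: 0, f: +}
Applying B4's transfer function to that IN value gives OUT[B4] (row B4 above).

Answer: {a: ⊤, b: +, c: ⊤, d: ⊤, e: -, f: +}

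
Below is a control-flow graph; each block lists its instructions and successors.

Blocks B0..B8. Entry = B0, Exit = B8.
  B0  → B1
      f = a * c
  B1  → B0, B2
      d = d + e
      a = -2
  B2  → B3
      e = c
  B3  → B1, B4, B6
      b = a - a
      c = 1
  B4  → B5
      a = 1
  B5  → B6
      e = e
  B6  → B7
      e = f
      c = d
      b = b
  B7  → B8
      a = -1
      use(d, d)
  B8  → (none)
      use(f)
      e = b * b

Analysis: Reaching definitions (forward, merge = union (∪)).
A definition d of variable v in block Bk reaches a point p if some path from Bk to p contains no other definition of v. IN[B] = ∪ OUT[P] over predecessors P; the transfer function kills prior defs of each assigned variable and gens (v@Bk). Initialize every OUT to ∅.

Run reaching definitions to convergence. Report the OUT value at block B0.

Converged values:
  B0:   IN={a@B1, b@B3, c@B3, d@B1, e@B2, f@B0}   OUT={a@B1, b@B3, c@B3, d@B1, e@B2, f@B0}
  B1:   IN={a@B1, b@B3, c@B3, d@B1, e@B2, f@B0}   OUT={a@B1, b@B3, c@B3, d@B1, e@B2, f@B0}
  B2:   IN={a@B1, b@B3, c@B3, d@B1, e@B2, f@B0}   OUT={a@B1, b@B3, c@B3, d@B1, e@B2, f@B0}
  B3:   IN={a@B1, b@B3, c@B3, d@B1, e@B2, f@B0}   OUT={a@B1, b@B3, c@B3, d@B1, e@B2, f@B0}
  B4:   IN={a@B1, b@B3, c@B3, d@B1, e@B2, f@B0}   OUT={a@B4, b@B3, c@B3, d@B1, e@B2, f@B0}
  B5:   IN={a@B4, b@B3, c@B3, d@B1, e@B2, f@B0}   OUT={a@B4, b@B3, c@B3, d@B1, e@B5, f@B0}
  B6:   IN={a@B1, a@B4, b@B3, c@B3, d@B1, e@B2, e@B5, f@B0}   OUT={a@B1, a@B4, b@B6, c@B6, d@B1, e@B6, f@B0}
  B7:   IN={a@B1, a@B4, b@B6, c@B6, d@B1, e@B6, f@B0}   OUT={a@B7, b@B6, c@B6, d@B1, e@B6, f@B0}
  B8:   IN={a@B7, b@B6, c@B6, d@B1, e@B6, f@B0}   OUT={a@B7, b@B6, c@B6, d@B1, e@B8, f@B0}

Merge at B0 (entry node, so the boundary value {} is joined with the incoming edge(s)): IN[B0] = {} ⊔ OUT[B1] = {a@B1, b@B3, c@B3, d@B1, e@B2, f@B0}
Applying B0's transfer function to that IN value gives OUT[B0] (row B0 above).

Answer: {a@B1, b@B3, c@B3, d@B1, e@B2, f@B0}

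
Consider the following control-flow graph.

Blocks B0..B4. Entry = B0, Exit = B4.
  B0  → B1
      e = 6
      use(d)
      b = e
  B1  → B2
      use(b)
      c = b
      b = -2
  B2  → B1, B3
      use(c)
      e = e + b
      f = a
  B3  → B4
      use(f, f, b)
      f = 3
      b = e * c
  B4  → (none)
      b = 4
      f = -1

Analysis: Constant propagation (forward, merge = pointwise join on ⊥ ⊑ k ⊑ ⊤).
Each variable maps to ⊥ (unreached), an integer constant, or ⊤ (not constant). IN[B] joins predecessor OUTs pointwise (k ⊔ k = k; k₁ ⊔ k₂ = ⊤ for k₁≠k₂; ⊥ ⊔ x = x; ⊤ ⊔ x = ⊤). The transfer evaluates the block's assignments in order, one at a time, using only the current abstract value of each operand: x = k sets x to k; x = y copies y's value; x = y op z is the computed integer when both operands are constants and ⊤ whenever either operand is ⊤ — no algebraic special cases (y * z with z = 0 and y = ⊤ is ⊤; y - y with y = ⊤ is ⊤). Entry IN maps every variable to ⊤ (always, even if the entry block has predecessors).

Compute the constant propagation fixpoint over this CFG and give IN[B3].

Answer: {a: ⊤, b: -2, c: ⊤, d: ⊤, e: ⊤, f: ⊤}

Derivation:
Fixpoint table:
  B0:  IN=(all ⊤)  OUT={b:6, e:6; rest ⊤}
  B1:  IN=(all ⊤)  OUT={b:-2; rest ⊤}
  B2:  IN={b:-2; rest ⊤}  OUT={b:-2; rest ⊤}
  B3:  IN={b:-2; rest ⊤}  OUT={f:3; rest ⊤}
  B4:  IN={f:3; rest ⊤}  OUT={b:4, f:-1; rest ⊤}

Merge at B3: IN[B3] = OUT[B2] = {a: ⊤, b: -2, c: ⊤, d: ⊤, e: ⊤, f: ⊤}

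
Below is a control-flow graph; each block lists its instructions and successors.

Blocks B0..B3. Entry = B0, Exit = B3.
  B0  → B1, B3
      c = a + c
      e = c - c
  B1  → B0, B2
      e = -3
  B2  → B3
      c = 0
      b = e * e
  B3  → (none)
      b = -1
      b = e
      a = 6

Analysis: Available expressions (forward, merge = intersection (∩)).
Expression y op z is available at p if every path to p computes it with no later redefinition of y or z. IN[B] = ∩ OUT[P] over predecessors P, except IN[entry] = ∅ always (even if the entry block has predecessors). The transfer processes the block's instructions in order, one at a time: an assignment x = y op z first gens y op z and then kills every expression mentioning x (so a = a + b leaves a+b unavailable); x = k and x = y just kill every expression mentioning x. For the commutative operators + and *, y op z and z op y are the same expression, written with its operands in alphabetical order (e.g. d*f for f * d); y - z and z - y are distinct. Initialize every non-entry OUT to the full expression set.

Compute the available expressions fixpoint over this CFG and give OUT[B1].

Converged values:
  B0:   IN={}   OUT={c-c}
  B1:   IN={c-c}   OUT={c-c}
  B2:   IN={c-c}   OUT={e*e}
  B3:   IN={}   OUT={}

Merge at B1: IN[B1] = OUT[B0] = {c-c}
Applying B1's transfer function to that IN value gives OUT[B1] (row B1 above).

Answer: {c-c}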